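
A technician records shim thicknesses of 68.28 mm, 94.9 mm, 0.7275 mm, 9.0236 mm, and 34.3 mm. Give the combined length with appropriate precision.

68.28 mm + 94.9 mm + 0.7275 mm + 9.0236 mm + 34.3 mm = 207.2311 mm.
Addition/subtraction keeps the fewest decimal places: 68.28 → 2 decimal places, 94.9 → 1 decimal place, 0.7275 → 4 decimal places, 9.0236 → 4 decimal places, 34.3 → 1 decimal place; limit is 1.
Rounded to 1 decimal place: 207.2 mm.

207.2 mm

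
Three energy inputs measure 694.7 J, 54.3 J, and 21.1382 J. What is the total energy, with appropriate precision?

694.7 J + 54.3 J + 21.1382 J = 770.1382 J.
Addition/subtraction keeps the fewest decimal places: 694.7 → 1 decimal place, 54.3 → 1 decimal place, 21.1382 → 4 decimal places; limit is 1.
Rounded to 1 decimal place: 770.1 J.

770.1 J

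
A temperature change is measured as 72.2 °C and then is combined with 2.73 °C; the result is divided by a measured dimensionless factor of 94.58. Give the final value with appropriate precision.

0.792 °C

72.2 °C + 2.73 °C = 74.93 °C; the sum is limited to 1 decimal place (3 s.f.).
Carrying full precision, 74.93 ÷ 94.58 = 0.792239374075… °C; 94.58 has 4 s.f., so the result keeps min(3, 4) = 3 s.f.
Rounded to 3 significant figures: 0.792 °C.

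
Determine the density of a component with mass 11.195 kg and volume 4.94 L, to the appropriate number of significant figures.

2.27 kg/L

density = 11.195 kg ÷ 4.94 L = 2.26619433198… kg/L.
11.195 has 5 significant figures; 4.94 has 3.
Division/multiplication keeps the fewest: 3 significant figures.
Rounded: 2.27 kg/L.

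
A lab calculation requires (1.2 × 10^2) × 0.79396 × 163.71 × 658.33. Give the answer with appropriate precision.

1.0 × 10^7

(1.2 × 10^2) × 0.79396 × 163.71 × 658.33 = 10268304.1447…
Multiplication/division keeps the fewest significant figures: 1.2 × 10^2 → 2 s.f., 0.79396 → 5 s.f., 163.71 → 5 s.f., 658.33 → 5 s.f.; limit is 2.
Rounded to 2 significant figures: 1.0 × 10^7.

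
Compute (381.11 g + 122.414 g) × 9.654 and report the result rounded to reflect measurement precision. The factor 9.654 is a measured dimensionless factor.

381.11 g + 122.414 g = 503.524 g; the sum is limited to 2 decimal places (5 s.f.).
Carrying full precision, 503.524 × 9.654 = 4861.020696 g; 9.654 has 4 s.f., so the result keeps min(5, 4) = 4 s.f.
Rounded to 4 significant figures: 4.861 × 10^3 g.

4.861 × 10^3 g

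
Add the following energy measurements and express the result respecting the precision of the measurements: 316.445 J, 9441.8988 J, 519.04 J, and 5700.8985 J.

316.445 J + 9441.8988 J + 519.04 J + 5700.8985 J = 15978.2823 J.
Addition/subtraction keeps the fewest decimal places: 316.445 → 3 decimal places, 9441.8988 → 4 decimal places, 519.04 → 2 decimal places, 5700.8985 → 4 decimal places; limit is 2.
Rounded to 2 decimal places: 15978.28 J.

15978.28 J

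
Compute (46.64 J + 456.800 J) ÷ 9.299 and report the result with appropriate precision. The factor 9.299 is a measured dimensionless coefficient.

46.64 J + 456.800 J = 503.440 J; the sum is limited to 2 decimal places (5 s.f.).
Carrying full precision, 503.440 ÷ 9.299 = 54.1391547478… J; 9.299 has 4 s.f., so the result keeps min(5, 4) = 4 s.f.
Rounded to 4 significant figures: 54.14 J.

54.14 J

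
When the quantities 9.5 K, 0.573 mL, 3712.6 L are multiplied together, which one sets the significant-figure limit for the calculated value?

9.5 K → 2 s.f.; 0.573 mL → 3 s.f.; 3712.6 L → 5 s.f.
The fewest is 2 significant figures, from 9.5 K.

9.5 K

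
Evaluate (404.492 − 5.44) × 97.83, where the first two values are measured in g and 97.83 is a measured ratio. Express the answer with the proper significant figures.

404.492 g − 5.44 g = 399.052 g; the difference is limited to 2 decimal places (5 s.f.).
Carrying full precision, 399.052 × 97.83 = 39039.25716 g; 97.83 has 4 s.f., so the result keeps min(5, 4) = 4 s.f.
Rounded to 4 significant figures: 3.904 × 10⁴ g.

3.904 × 10⁴ g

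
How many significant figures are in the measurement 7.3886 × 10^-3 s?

7.3886 × 10^-3: in scientific notation every digit of the coefficient is significant.

5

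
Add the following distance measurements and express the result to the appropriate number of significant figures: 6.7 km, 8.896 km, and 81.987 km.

6.7 km + 8.896 km + 81.987 km = 97.583 km.
Addition/subtraction keeps the fewest decimal places: 6.7 → 1 decimal place, 8.896 → 3 decimal places, 81.987 → 3 decimal places; limit is 1.
Rounded to 1 decimal place: 97.6 km.

97.6 km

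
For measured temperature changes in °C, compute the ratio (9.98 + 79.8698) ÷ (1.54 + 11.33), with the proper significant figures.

9.98 + 79.8698 = 89.8498, limited to 2 d.p. → 4 s.f.; 1.54 + 11.33 = 12.87, limited to 2 d.p. → 4 s.f.
Carrying full precision, 89.8498 ÷ 12.87 = 6.98133644134…; keep min(4, 4) = 4 s.f.
Rounded to 4 significant figures: 6.981.

6.981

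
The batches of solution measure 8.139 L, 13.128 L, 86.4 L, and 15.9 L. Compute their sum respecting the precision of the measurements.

123.6 L

8.139 L + 13.128 L + 86.4 L + 15.9 L = 123.567 L.
Addition/subtraction keeps the fewest decimal places: 8.139 → 3 decimal places, 13.128 → 3 decimal places, 86.4 → 1 decimal place, 15.9 → 1 decimal place; limit is 1.
Rounded to 1 decimal place: 123.6 L.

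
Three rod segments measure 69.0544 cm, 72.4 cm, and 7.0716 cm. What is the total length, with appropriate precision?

69.0544 cm + 72.4 cm + 7.0716 cm = 148.5260 cm.
Addition/subtraction keeps the fewest decimal places: 69.0544 → 4 decimal places, 72.4 → 1 decimal place, 7.0716 → 4 decimal places; limit is 1.
Rounded to 1 decimal place: 148.5 cm.

148.5 cm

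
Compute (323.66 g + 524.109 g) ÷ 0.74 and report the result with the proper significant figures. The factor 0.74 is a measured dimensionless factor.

1.1 × 10³ g

323.66 g + 524.109 g = 847.769 g; the sum is limited to 2 decimal places (5 s.f.).
Carrying full precision, 847.769 ÷ 0.74 = 1145.63378378… g; 0.74 has 2 s.f., so the result keeps min(5, 2) = 2 s.f.
Rounded to 2 significant figures: 1.1 × 10³ g.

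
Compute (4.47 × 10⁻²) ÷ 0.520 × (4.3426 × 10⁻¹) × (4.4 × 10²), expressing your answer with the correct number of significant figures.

16

(4.47 × 10⁻²) ÷ 0.520 × (4.3426 × 10⁻¹) × (4.4 × 10²) = 16.4250493846…
Multiplication/division keeps the fewest significant figures: 4.47 × 10⁻² → 3 s.f., 0.520 → 3 s.f., 4.3426 × 10⁻¹ → 5 s.f., 4.4 × 10² → 2 s.f.; limit is 2.
Rounded to 2 significant figures: 16.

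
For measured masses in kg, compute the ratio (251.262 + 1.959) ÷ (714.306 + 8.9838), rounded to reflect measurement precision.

251.262 + 1.959 = 253.221, limited to 3 d.p. → 6 s.f.; 714.306 + 8.9838 = 723.2898, limited to 3 d.p. → 6 s.f.
Carrying full precision, 253.221 ÷ 723.2898 = 0.350096185512…; keep min(6, 6) = 6 s.f.
Rounded to 6 significant figures: 0.350096.

0.350096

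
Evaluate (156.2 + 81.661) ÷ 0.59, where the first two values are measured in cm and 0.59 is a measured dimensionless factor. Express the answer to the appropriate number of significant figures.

4.0 × 10² cm

156.2 cm + 81.661 cm = 237.861 cm; the sum is limited to 1 decimal place (4 s.f.).
Carrying full precision, 237.861 ÷ 0.59 = 403.154237288… cm; 0.59 has 2 s.f., so the result keeps min(4, 2) = 2 s.f.
Rounded to 2 significant figures: 4.0 × 10² cm.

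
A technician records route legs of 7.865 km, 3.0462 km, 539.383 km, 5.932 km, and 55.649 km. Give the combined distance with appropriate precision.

7.865 km + 3.0462 km + 539.383 km + 5.932 km + 55.649 km = 611.8752 km.
Addition/subtraction keeps the fewest decimal places: 7.865 → 3 decimal places, 3.0462 → 4 decimal places, 539.383 → 3 decimal places, 5.932 → 3 decimal places, 55.649 → 3 decimal places; limit is 3.
Rounded to 3 decimal places: 611.875 km.

611.875 km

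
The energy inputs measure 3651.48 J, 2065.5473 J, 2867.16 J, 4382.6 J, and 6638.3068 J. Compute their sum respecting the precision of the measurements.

19605.1 J

3651.48 J + 2065.5473 J + 2867.16 J + 4382.6 J + 6638.3068 J = 19605.0941 J.
Addition/subtraction keeps the fewest decimal places: 3651.48 → 2 decimal places, 2065.5473 → 4 decimal places, 2867.16 → 2 decimal places, 4382.6 → 1 decimal place, 6638.3068 → 4 decimal places; limit is 1.
Rounded to 1 decimal place: 19605.1 J.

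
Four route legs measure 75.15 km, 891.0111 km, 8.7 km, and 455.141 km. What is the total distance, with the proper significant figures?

1430.0 km

75.15 km + 891.0111 km + 8.7 km + 455.141 km = 1430.0021 km.
Addition/subtraction keeps the fewest decimal places: 75.15 → 2 decimal places, 891.0111 → 4 decimal places, 8.7 → 1 decimal place, 455.141 → 3 decimal places; limit is 1.
Rounded to 1 decimal place: 1430.0 km.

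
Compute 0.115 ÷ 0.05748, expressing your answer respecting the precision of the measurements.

2.00

0.115 ÷ 0.05748 = 2.00069589422…
Multiplication/division keeps the fewest significant figures: 0.115 → 3 s.f., 0.05748 → 4 s.f.; limit is 3.
Rounded to 3 significant figures: 2.00.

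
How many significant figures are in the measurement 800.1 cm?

4

800.1: zeros between nonzero digits are significant.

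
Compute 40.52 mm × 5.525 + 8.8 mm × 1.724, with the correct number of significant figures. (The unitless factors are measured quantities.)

239 mm

40.52 × 5.525 = 223.873 → 223.9 mm (4 s.f., last digit at the 10^-1 place).
8.8 × 1.724 = 15.1712 → 15 mm (2 s.f., last digit at the 10^0 place).
Sum: 239.0442 mm; keep the coarser place, 10^0.
Result: 239 mm.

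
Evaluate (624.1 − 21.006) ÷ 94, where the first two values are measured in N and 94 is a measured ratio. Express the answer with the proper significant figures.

6.4 N

624.1 N − 21.006 N = 603.094 N; the difference is limited to 1 decimal place (4 s.f.).
Carrying full precision, 603.094 ÷ 94 = 6.41589361702… N; 94 has 2 s.f., so the result keeps min(4, 2) = 2 s.f.
Rounded to 2 significant figures: 6.4 N.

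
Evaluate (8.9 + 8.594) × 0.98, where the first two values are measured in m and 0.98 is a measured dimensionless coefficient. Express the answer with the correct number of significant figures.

17 m

8.9 m + 8.594 m = 17.494 m; the sum is limited to 1 decimal place (3 s.f.).
Carrying full precision, 17.494 × 0.98 = 17.14412 m; 0.98 has 2 s.f., so the result keeps min(3, 2) = 2 s.f.
Rounded to 2 significant figures: 17 m.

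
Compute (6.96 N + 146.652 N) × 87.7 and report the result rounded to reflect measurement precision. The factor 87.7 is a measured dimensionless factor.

6.96 N + 146.652 N = 153.612 N; the sum is limited to 2 decimal places (5 s.f.).
Carrying full precision, 153.612 × 87.7 = 13471.7724 N; 87.7 has 3 s.f., so the result keeps min(5, 3) = 3 s.f.
Rounded to 3 significant figures: 1.35 × 10^4 N.

1.35 × 10^4 N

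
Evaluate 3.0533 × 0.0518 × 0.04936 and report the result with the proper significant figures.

0.00781

3.0533 × 0.0518 × 0.04936 = 0.0078068239984
Multiplication/division keeps the fewest significant figures: 3.0533 → 5 s.f., 0.0518 → 3 s.f., 0.04936 → 4 s.f.; limit is 3.
Rounded to 3 significant figures: 0.00781.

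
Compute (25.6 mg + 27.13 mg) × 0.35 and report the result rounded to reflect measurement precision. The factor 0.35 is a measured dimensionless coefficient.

18 mg

25.6 mg + 27.13 mg = 52.73 mg; the sum is limited to 1 decimal place (3 s.f.).
Carrying full precision, 52.73 × 0.35 = 18.4555 mg; 0.35 has 2 s.f., so the result keeps min(3, 2) = 2 s.f.
Rounded to 2 significant figures: 18 mg.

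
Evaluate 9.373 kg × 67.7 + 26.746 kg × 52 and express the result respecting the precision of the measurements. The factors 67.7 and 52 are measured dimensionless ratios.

9.373 × 67.7 = 634.5521 → 635 kg (3 s.f., last digit at the 10^0 place).
26.746 × 52 = 1390.792 → 1.4 × 10^3 kg (2 s.f., last digit at the 10^2 place).
Sum: 2025.3441 kg; keep the coarser place, 10^2.
Result: 2.0 × 10^3 kg.

2.0 × 10^3 kg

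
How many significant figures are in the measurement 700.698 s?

700.698: zeros between nonzero digits are significant.

6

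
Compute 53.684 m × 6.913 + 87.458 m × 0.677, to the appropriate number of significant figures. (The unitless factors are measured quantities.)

53.684 × 6.913 = 371.117492 → 3.711 × 10² m (4 s.f., last digit at the 10^-1 place).
87.458 × 0.677 = 59.209066 → 59.2 m (3 s.f., last digit at the 10^-1 place).
Sum: 430.326558 m; keep the coarser place, 10^-1.
Result: 4.303 × 10² m.

4.303 × 10² m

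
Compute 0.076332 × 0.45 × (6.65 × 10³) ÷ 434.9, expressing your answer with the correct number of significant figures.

0.53

0.076332 × 0.45 × (6.65 × 10³) ÷ 434.9 = 0.52523226029…
Multiplication/division keeps the fewest significant figures: 0.076332 → 5 s.f., 0.45 → 2 s.f., 6.65 × 10³ → 3 s.f., 434.9 → 4 s.f.; limit is 2.
Rounded to 2 significant figures: 0.53.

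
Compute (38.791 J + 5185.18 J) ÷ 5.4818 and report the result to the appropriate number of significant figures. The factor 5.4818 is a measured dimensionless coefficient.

38.791 J + 5185.18 J = 5223.971 J; the sum is limited to 2 decimal places (6 s.f.).
Carrying full precision, 5223.971 ÷ 5.4818 = 952.966361414… J; 5.4818 has 5 s.f., so the result keeps min(6, 5) = 5 s.f.
Rounded to 5 significant figures: 952.97 J.

952.97 J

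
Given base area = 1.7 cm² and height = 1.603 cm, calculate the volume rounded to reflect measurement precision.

volume = 1.7 cm² × 1.603 cm = 2.7251 cm³.
1.7 has 2 significant figures; 1.603 has 4.
Division/multiplication keeps the fewest: 2 significant figures.
Rounded: 2.7 cm³.

2.7 cm³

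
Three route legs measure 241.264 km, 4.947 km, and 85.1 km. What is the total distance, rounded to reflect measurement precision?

241.264 km + 4.947 km + 85.1 km = 331.311 km.
Addition/subtraction keeps the fewest decimal places: 241.264 → 3 decimal places, 4.947 → 3 decimal places, 85.1 → 1 decimal place; limit is 1.
Rounded to 1 decimal place: 331.3 km.

331.3 km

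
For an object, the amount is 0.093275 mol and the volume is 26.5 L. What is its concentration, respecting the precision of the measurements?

0.00352 mol/L

concentration = 0.093275 mol ÷ 26.5 L = 0.00351981132075… mol/L.
0.093275 has 5 significant figures; 26.5 has 3.
Division/multiplication keeps the fewest: 3 significant figures.
Rounded: 0.00352 mol/L.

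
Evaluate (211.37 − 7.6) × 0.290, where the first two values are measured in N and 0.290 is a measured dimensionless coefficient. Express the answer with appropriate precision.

211.37 N − 7.6 N = 203.77 N; the difference is limited to 1 decimal place (4 s.f.).
Carrying full precision, 203.77 × 0.290 = 59.0933 N; 0.290 has 3 s.f., so the result keeps min(4, 3) = 3 s.f.
Rounded to 3 significant figures: 59.1 N.

59.1 N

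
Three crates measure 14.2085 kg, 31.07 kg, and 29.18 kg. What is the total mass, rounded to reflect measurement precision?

74.46 kg

14.2085 kg + 31.07 kg + 29.18 kg = 74.4585 kg.
Addition/subtraction keeps the fewest decimal places: 14.2085 → 4 decimal places, 31.07 → 2 decimal places, 29.18 → 2 decimal places; limit is 2.
Rounded to 2 decimal places: 74.46 kg.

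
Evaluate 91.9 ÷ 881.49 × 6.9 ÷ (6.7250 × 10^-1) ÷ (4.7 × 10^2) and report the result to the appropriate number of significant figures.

91.9 ÷ 881.49 × 6.9 ÷ (6.7250 × 10^-1) ÷ (4.7 × 10^2) = 0.00227592038466…
Multiplication/division keeps the fewest significant figures: 91.9 → 3 s.f., 881.49 → 5 s.f., 6.9 → 2 s.f., 6.7250 × 10^-1 → 5 s.f., 4.7 × 10^2 → 2 s.f.; limit is 2.
Rounded to 2 significant figures: 0.0023.

0.0023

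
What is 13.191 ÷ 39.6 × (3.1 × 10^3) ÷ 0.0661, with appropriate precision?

1.6 × 10^4

13.191 ÷ 39.6 × (3.1 × 10^3) ÷ 0.0661 = 15622.2206941…
Multiplication/division keeps the fewest significant figures: 13.191 → 5 s.f., 39.6 → 3 s.f., 3.1 × 10^3 → 2 s.f., 0.0661 → 3 s.f.; limit is 2.
Rounded to 2 significant figures: 1.6 × 10^4.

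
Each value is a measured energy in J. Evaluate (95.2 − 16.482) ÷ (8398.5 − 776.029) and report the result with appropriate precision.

95.2 − 16.482 = 78.718, limited to 1 d.p. → 3 s.f.; 8398.5 − 776.029 = 7622.471, limited to 1 d.p. → 5 s.f.
Carrying full precision, 78.718 ÷ 7622.471 = 0.0103270973415…; keep min(3, 5) = 3 s.f.
Rounded to 3 significant figures: 0.0103.

0.0103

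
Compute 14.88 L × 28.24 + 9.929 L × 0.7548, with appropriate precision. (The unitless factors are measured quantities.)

14.88 × 28.24 = 420.2112 → 4.202 × 10^2 L (4 s.f., last digit at the 10^-1 place).
9.929 × 0.7548 = 7.4944092 → 7.494 L (4 s.f., last digit at the 10^-3 place).
Sum: 427.7056092 L; keep the coarser place, 10^-1.
Result: 427.7 L.

427.7 L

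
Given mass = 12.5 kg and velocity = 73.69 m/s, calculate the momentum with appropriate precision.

momentum = 12.5 kg × 73.69 m/s = 921.125 kg·m/s.
12.5 has 3 significant figures; 73.69 has 4.
Division/multiplication keeps the fewest: 3 significant figures.
Rounded: 921 kg·m/s.

921 kg·m/s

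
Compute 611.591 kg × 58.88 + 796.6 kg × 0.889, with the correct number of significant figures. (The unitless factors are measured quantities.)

3.672 × 10^4 kg

611.591 × 58.88 = 36010.47808 → 3.601 × 10^4 kg (4 s.f., last digit at the 10^1 place).
796.6 × 0.889 = 708.1774 → 708 kg (3 s.f., last digit at the 10^0 place).
Sum: 36718.65548 kg; keep the coarser place, 10^1.
Result: 3.672 × 10^4 kg.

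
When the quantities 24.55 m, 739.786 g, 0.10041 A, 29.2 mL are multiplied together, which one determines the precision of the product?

24.55 m → 4 s.f.; 739.786 g → 6 s.f.; 0.10041 A → 5 s.f.; 29.2 mL → 3 s.f.
The fewest is 3 significant figures, from 29.2 mL.

29.2 mL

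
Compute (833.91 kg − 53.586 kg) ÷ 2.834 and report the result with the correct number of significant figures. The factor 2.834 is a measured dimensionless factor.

2.753 × 10² kg

833.91 kg − 53.586 kg = 780.324 kg; the difference is limited to 2 decimal places (5 s.f.).
Carrying full precision, 780.324 ÷ 2.834 = 275.343683839… kg; 2.834 has 4 s.f., so the result keeps min(5, 4) = 4 s.f.
Rounded to 4 significant figures: 2.753 × 10² kg.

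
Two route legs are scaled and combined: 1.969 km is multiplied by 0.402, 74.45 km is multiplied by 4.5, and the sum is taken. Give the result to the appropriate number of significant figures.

3.4 × 10^2 km

1.969 × 0.402 = 0.791538 → 0.792 km (3 s.f., last digit at the 10^-3 place).
74.45 × 4.5 = 335.025 → 3.4 × 10^2 km (2 s.f., last digit at the 10^1 place).
Sum: 335.816538 km; keep the coarser place, 10^1.
Result: 3.4 × 10^2 km.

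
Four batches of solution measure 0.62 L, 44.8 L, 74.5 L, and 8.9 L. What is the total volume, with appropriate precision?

0.62 L + 44.8 L + 74.5 L + 8.9 L = 128.82 L.
Addition/subtraction keeps the fewest decimal places: 0.62 → 2 decimal places, 44.8 → 1 decimal place, 74.5 → 1 decimal place, 8.9 → 1 decimal place; limit is 1.
Rounded to 1 decimal place: 128.8 L.

128.8 L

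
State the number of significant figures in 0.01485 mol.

4

0.01485: leading zeros are not significant.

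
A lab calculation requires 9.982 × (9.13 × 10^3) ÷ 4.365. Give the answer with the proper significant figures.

9.982 × (9.13 × 10^3) ÷ 4.365 = 20878.7308133…
Multiplication/division keeps the fewest significant figures: 9.982 → 4 s.f., 9.13 × 10^3 → 3 s.f., 4.365 → 4 s.f.; limit is 3.
Rounded to 3 significant figures: 2.09 × 10^4.

2.09 × 10^4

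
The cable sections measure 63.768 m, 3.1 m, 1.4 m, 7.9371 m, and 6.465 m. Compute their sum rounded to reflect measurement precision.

82.7 m

63.768 m + 3.1 m + 1.4 m + 7.9371 m + 6.465 m = 82.6701 m.
Addition/subtraction keeps the fewest decimal places: 63.768 → 3 decimal places, 3.1 → 1 decimal place, 1.4 → 1 decimal place, 7.9371 → 4 decimal places, 6.465 → 3 decimal places; limit is 1.
Rounded to 1 decimal place: 82.7 m.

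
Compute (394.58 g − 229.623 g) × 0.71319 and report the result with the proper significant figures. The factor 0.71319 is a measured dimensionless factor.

394.58 g − 229.623 g = 164.957 g; the difference is limited to 2 decimal places (5 s.f.).
Carrying full precision, 164.957 × 0.71319 = 117.64568283 g; 0.71319 has 5 s.f., so the result keeps min(5, 5) = 5 s.f.
Rounded to 5 significant figures: 117.65 g.

117.65 g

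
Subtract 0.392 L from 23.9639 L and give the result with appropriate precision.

23.9639 L − 0.392 L = 23.5719 L.
Addition/subtraction keeps the fewest decimal places: 23.9639 → 4 decimal places, 0.392 → 3 decimal places; limit is 3.
Rounded to 3 decimal places: 23.572 L.

23.572 L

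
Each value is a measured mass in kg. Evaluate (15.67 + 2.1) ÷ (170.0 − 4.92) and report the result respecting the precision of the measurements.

0.108

15.67 + 2.1 = 17.77, limited to 1 d.p. → 3 s.f.; 170.0 − 4.92 = 165.08, limited to 1 d.p. → 4 s.f.
Carrying full precision, 17.77 ÷ 165.08 = 0.107644778289…; keep min(3, 4) = 3 s.f.
Rounded to 3 significant figures: 0.108.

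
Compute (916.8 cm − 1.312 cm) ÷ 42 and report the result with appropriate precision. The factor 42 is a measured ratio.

916.8 cm − 1.312 cm = 915.488 cm; the difference is limited to 1 decimal place (4 s.f.).
Carrying full precision, 915.488 ÷ 42 = 21.7973333333… cm; 42 has 2 s.f., so the result keeps min(4, 2) = 2 s.f.
Rounded to 2 significant figures: 22 cm.

22 cm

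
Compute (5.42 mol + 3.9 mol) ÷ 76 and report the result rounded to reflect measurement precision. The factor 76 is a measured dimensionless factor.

0.12 mol

5.42 mol + 3.9 mol = 9.32 mol; the sum is limited to 1 decimal place (2 s.f.).
Carrying full precision, 9.32 ÷ 76 = 0.122631578947… mol; 76 has 2 s.f., so the result keeps min(2, 2) = 2 s.f.
Rounded to 2 significant figures: 0.12 mol.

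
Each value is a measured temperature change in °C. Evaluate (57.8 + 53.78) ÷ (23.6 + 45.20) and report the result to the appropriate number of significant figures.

1.62

57.8 + 53.78 = 111.58, limited to 1 d.p. → 4 s.f.; 23.6 + 45.20 = 68.80, limited to 1 d.p. → 3 s.f.
Carrying full precision, 111.58 ÷ 68.80 = 1.62180232558…; keep min(4, 3) = 3 s.f.
Rounded to 3 significant figures: 1.62.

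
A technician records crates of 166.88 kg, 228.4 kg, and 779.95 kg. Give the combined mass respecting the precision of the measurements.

1175.2 kg

166.88 kg + 228.4 kg + 779.95 kg = 1175.23 kg.
Addition/subtraction keeps the fewest decimal places: 166.88 → 2 decimal places, 228.4 → 1 decimal place, 779.95 → 2 decimal places; limit is 1.
Rounded to 1 decimal place: 1175.2 kg.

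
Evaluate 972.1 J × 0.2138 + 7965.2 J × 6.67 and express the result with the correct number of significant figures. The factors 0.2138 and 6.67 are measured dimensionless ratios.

972.1 × 0.2138 = 207.83498 → 207.8 J (4 s.f., last digit at the 10^-1 place).
7965.2 × 6.67 = 53127.884 → 5.31 × 10^4 J (3 s.f., last digit at the 10^2 place).
Sum: 53335.71898 J; keep the coarser place, 10^2.
Result: 5.33 × 10^4 J.

5.33 × 10^4 J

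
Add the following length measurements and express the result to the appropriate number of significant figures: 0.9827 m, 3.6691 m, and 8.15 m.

12.80 m

0.9827 m + 3.6691 m + 8.15 m = 12.8018 m.
Addition/subtraction keeps the fewest decimal places: 0.9827 → 4 decimal places, 3.6691 → 4 decimal places, 8.15 → 2 decimal places; limit is 2.
Rounded to 2 decimal places: 12.80 m.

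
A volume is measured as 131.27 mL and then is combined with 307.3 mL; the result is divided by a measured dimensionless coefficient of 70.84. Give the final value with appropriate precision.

131.27 mL + 307.3 mL = 438.57 mL; the sum is limited to 1 decimal place (4 s.f.).
Carrying full precision, 438.57 ÷ 70.84 = 6.19099378882… mL; 70.84 has 4 s.f., so the result keeps min(4, 4) = 4 s.f.
Rounded to 4 significant figures: 6.191 mL.

6.191 mL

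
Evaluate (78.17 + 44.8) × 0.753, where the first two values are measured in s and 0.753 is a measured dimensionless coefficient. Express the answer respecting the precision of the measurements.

92.6 s

78.17 s + 44.8 s = 122.97 s; the sum is limited to 1 decimal place (4 s.f.).
Carrying full precision, 122.97 × 0.753 = 92.59641 s; 0.753 has 3 s.f., so the result keeps min(4, 3) = 3 s.f.
Rounded to 3 significant figures: 92.6 s.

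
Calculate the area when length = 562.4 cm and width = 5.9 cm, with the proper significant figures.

area = 562.4 cm × 5.9 cm = 3318.16 cm².
562.4 has 4 significant figures; 5.9 has 2.
Division/multiplication keeps the fewest: 2 significant figures.
Rounded: 3.3 × 10^3 cm².

3.3 × 10^3 cm²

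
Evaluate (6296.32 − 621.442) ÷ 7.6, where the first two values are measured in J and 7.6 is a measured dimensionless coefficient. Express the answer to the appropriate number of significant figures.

7.5 × 10² J

6296.32 J − 621.442 J = 5674.878 J; the difference is limited to 2 decimal places (6 s.f.).
Carrying full precision, 5674.878 ÷ 7.6 = 746.694473684… J; 7.6 has 2 s.f., so the result keeps min(6, 2) = 2 s.f.
Rounded to 2 significant figures: 7.5 × 10² J.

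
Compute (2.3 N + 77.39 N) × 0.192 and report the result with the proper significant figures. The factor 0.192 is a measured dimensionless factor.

15.3 N

2.3 N + 77.39 N = 79.69 N; the sum is limited to 1 decimal place (3 s.f.).
Carrying full precision, 79.69 × 0.192 = 15.30048 N; 0.192 has 3 s.f., so the result keeps min(3, 3) = 3 s.f.
Rounded to 3 significant figures: 15.3 N.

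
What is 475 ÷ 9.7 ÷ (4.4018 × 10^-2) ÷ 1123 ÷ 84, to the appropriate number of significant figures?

0.012

475 ÷ 9.7 ÷ (4.4018 × 10^-2) ÷ 1123 ÷ 84 = 0.0117932234397…
Multiplication/division keeps the fewest significant figures: 475 → 3 s.f., 9.7 → 2 s.f., 4.4018 × 10^-2 → 5 s.f., 1123 → 4 s.f., 84 → 2 s.f.; limit is 2.
Rounded to 2 significant figures: 0.012.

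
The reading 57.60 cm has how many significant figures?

57.60: trailing zeros after a decimal point are significant.

4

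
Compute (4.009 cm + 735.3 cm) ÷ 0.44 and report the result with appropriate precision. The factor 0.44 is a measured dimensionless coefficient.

1.7 × 10³ cm

4.009 cm + 735.3 cm = 739.309 cm; the sum is limited to 1 decimal place (4 s.f.).
Carrying full precision, 739.309 ÷ 0.44 = 1680.24772727… cm; 0.44 has 2 s.f., so the result keeps min(4, 2) = 2 s.f.
Rounded to 2 significant figures: 1.7 × 10³ cm.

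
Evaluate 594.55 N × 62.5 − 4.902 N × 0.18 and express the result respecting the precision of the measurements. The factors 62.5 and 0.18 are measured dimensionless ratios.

594.55 × 62.5 = 37159.375 → 3.72 × 10^4 N (3 s.f., last digit at the 10^2 place).
4.902 × 0.18 = 0.88236 → 8.8 × 10^-1 N (2 s.f., last digit at the 10^-2 place).
Difference: 37158.49264 N; keep the coarser place, 10^2.
Result: 3.72 × 10^4 N.

3.72 × 10^4 N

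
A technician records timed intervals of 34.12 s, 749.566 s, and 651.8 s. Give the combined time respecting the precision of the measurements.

1435.5 s

34.12 s + 749.566 s + 651.8 s = 1435.486 s.
Addition/subtraction keeps the fewest decimal places: 34.12 → 2 decimal places, 749.566 → 3 decimal places, 651.8 → 1 decimal place; limit is 1.
Rounded to 1 decimal place: 1435.5 s.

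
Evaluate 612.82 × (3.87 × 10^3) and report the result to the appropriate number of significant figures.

612.82 × (3.87 × 10^3) = 2371613.4
Multiplication/division keeps the fewest significant figures: 612.82 → 5 s.f., 3.87 × 10^3 → 3 s.f.; limit is 3.
Rounded to 3 significant figures: 2.37 × 10^6.

2.37 × 10^6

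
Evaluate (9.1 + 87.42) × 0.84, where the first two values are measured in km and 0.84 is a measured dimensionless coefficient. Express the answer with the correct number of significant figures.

9.1 km + 87.42 km = 96.52 km; the sum is limited to 1 decimal place (3 s.f.).
Carrying full precision, 96.52 × 0.84 = 81.0768 km; 0.84 has 2 s.f., so the result keeps min(3, 2) = 2 s.f.
Rounded to 2 significant figures: 81 km.

81 km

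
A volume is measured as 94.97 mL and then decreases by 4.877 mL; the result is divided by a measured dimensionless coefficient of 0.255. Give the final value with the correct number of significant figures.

353 mL

94.97 mL − 4.877 mL = 90.093 mL; the difference is limited to 2 decimal places (4 s.f.).
Carrying full precision, 90.093 ÷ 0.255 = 353.305882353… mL; 0.255 has 3 s.f., so the result keeps min(4, 3) = 3 s.f.
Rounded to 3 significant figures: 353 mL.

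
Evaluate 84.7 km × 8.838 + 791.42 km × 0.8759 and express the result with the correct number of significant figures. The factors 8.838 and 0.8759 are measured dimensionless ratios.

84.7 × 8.838 = 748.5786 → 7.49 × 10² km (3 s.f., last digit at the 10^0 place).
791.42 × 0.8759 = 693.204778 → 693.2 km (4 s.f., last digit at the 10^-1 place).
Sum: 1441.783378 km; keep the coarser place, 10^0.
Result: 1442 km.

1442 km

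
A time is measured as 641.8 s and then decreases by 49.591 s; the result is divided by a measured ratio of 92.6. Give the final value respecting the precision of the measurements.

6.40 s

641.8 s − 49.591 s = 592.209 s; the difference is limited to 1 decimal place (4 s.f.).
Carrying full precision, 592.209 ÷ 92.6 = 6.39534557235… s; 92.6 has 3 s.f., so the result keeps min(4, 3) = 3 s.f.
Rounded to 3 significant figures: 6.40 s.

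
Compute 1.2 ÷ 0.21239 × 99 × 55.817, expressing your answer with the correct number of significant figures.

1.2 ÷ 0.21239 × 99 × 55.817 = 31221.1478883…
Multiplication/division keeps the fewest significant figures: 1.2 → 2 s.f., 0.21239 → 5 s.f., 99 → 2 s.f., 55.817 → 5 s.f.; limit is 2.
Rounded to 2 significant figures: 3.1 × 10⁴.

3.1 × 10⁴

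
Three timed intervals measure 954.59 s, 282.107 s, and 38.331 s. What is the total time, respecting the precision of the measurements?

954.59 s + 282.107 s + 38.331 s = 1275.028 s.
Addition/subtraction keeps the fewest decimal places: 954.59 → 2 decimal places, 282.107 → 3 decimal places, 38.331 → 3 decimal places; limit is 2.
Rounded to 2 decimal places: 1275.03 s.

1275.03 s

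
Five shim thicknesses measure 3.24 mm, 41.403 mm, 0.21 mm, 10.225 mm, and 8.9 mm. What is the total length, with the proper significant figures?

3.24 mm + 41.403 mm + 0.21 mm + 10.225 mm + 8.9 mm = 63.978 mm.
Addition/subtraction keeps the fewest decimal places: 3.24 → 2 decimal places, 41.403 → 3 decimal places, 0.21 → 2 decimal places, 10.225 → 3 decimal places, 8.9 → 1 decimal place; limit is 1.
Rounded to 1 decimal place: 64.0 mm.

64.0 mm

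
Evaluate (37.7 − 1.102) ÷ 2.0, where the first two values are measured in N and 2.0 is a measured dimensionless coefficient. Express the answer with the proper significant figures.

37.7 N − 1.102 N = 36.598 N; the difference is limited to 1 decimal place (3 s.f.).
Carrying full precision, 36.598 ÷ 2.0 = 18.299 N; 2.0 has 2 s.f., so the result keeps min(3, 2) = 2 s.f.
Rounded to 2 significant figures: 18 N.

18 N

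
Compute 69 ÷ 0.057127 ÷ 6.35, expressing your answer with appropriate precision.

1.9 × 10²

69 ÷ 0.057127 ÷ 6.35 = 190.210263663…
Multiplication/division keeps the fewest significant figures: 69 → 2 s.f., 0.057127 → 5 s.f., 6.35 → 3 s.f.; limit is 2.
Rounded to 2 significant figures: 1.9 × 10².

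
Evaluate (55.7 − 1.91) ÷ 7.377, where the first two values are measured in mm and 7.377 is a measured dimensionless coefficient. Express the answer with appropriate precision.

7.29 mm

55.7 mm − 1.91 mm = 53.79 mm; the difference is limited to 1 decimal place (3 s.f.).
Carrying full precision, 53.79 ÷ 7.377 = 7.29158194388… mm; 7.377 has 4 s.f., so the result keeps min(3, 4) = 3 s.f.
Rounded to 3 significant figures: 7.29 mm.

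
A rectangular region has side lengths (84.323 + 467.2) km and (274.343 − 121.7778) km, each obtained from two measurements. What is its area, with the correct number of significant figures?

84.323 + 467.2 = 551.523, limited to 1 d.p. → 4 s.f.; 274.343 − 121.7778 = 152.5652, limited to 3 d.p. → 6 s.f.
Carrying full precision, 551.523 × 152.5652 = 84143.2167996; keep min(4, 6) = 4 s.f.
Rounded to 4 significant figures: 8.414 × 10^4 km².

8.414 × 10^4 km²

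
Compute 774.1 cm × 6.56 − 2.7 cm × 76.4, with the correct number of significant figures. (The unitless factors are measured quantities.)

4.87 × 10^3 cm

774.1 × 6.56 = 5078.096 → 5.08 × 10^3 cm (3 s.f., last digit at the 10^1 place).
2.7 × 76.4 = 206.28 → 2.1 × 10^2 cm (2 s.f., last digit at the 10^1 place).
Difference: 4871.816 cm; keep the coarser place, 10^1.
Result: 4.87 × 10^3 cm.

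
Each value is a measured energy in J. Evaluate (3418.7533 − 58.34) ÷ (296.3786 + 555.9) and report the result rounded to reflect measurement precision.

3418.7533 − 58.34 = 3360.4133, limited to 2 d.p. → 6 s.f.; 296.3786 + 555.9 = 852.2786, limited to 1 d.p. → 4 s.f.
Carrying full precision, 3360.4133 ÷ 852.2786 = 3.94285776975…; keep min(6, 4) = 4 s.f.
Rounded to 4 significant figures: 3.943.

3.943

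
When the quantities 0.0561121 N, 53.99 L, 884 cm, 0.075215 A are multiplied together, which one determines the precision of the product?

0.0561121 N → 6 s.f.; 53.99 L → 4 s.f.; 884 cm → 3 s.f.; 0.075215 A → 5 s.f.
The fewest is 3 significant figures, from 884 cm.

884 cm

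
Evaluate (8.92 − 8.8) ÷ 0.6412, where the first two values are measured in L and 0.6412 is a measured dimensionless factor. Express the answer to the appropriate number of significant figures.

8.92 L − 8.8 L = 0.12 L; the difference is limited to 1 decimal place (1 s.f.).
Carrying full precision, 0.12 ÷ 0.6412 = 0.187149095446… L; 0.6412 has 4 s.f., so the result keeps min(1, 4) = 1 s.f.
Rounded to 1 significant figure: 0.2 L.

0.2 L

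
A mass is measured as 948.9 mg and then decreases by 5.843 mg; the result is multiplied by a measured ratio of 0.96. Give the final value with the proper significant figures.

948.9 mg − 5.843 mg = 943.057 mg; the difference is limited to 1 decimal place (4 s.f.).
Carrying full precision, 943.057 × 0.96 = 905.33472 mg; 0.96 has 2 s.f., so the result keeps min(4, 2) = 2 s.f.
Rounded to 2 significant figures: 9.1 × 10^2 mg.

9.1 × 10^2 mg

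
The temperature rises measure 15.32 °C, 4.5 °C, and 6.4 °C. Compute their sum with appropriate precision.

15.32 °C + 4.5 °C + 6.4 °C = 26.22 °C.
Addition/subtraction keeps the fewest decimal places: 15.32 → 2 decimal places, 4.5 → 1 decimal place, 6.4 → 1 decimal place; limit is 1.
Rounded to 1 decimal place: 26.2 °C.

26.2 °C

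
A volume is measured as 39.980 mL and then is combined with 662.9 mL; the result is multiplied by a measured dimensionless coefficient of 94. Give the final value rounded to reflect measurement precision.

6.6 × 10⁴ mL

39.980 mL + 662.9 mL = 702.880 mL; the sum is limited to 1 decimal place (4 s.f.).
Carrying full precision, 702.880 × 94 = 66070.72 mL; 94 has 2 s.f., so the result keeps min(4, 2) = 2 s.f.
Rounded to 2 significant figures: 6.6 × 10⁴ mL.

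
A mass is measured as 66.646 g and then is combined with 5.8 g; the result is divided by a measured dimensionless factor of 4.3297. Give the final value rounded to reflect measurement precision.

66.646 g + 5.8 g = 72.446 g; the sum is limited to 1 decimal place (3 s.f.).
Carrying full precision, 72.446 ÷ 4.3297 = 16.7323371134… g; 4.3297 has 5 s.f., so the result keeps min(3, 5) = 3 s.f.
Rounded to 3 significant figures: 16.7 g.

16.7 g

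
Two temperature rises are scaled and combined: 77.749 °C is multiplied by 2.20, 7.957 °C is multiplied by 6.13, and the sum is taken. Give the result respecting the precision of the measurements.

77.749 × 2.20 = 171.0478 → 171 °C (3 s.f., last digit at the 10^0 place).
7.957 × 6.13 = 48.77641 → 48.8 °C (3 s.f., last digit at the 10^-1 place).
Sum: 219.82421 °C; keep the coarser place, 10^0.
Result: 2.20 × 10^2 °C.

2.20 × 10^2 °C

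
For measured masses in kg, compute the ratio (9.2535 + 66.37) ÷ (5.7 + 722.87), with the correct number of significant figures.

9.2535 + 66.37 = 75.6235, limited to 2 d.p. → 4 s.f.; 5.7 + 722.87 = 728.57, limited to 1 d.p. → 4 s.f.
Carrying full precision, 75.6235 ÷ 728.57 = 0.103797164308…; keep min(4, 4) = 4 s.f.
Rounded to 4 significant figures: 0.1038.

0.1038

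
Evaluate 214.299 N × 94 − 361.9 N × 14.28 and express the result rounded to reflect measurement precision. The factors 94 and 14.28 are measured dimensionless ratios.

1.5 × 10⁴ N

214.299 × 94 = 20144.106 → 2.0 × 10⁴ N (2 s.f., last digit at the 10^3 place).
361.9 × 14.28 = 5167.932 → 5168 N (4 s.f., last digit at the 10^0 place).
Difference: 14976.174 N; keep the coarser place, 10^3.
Result: 1.5 × 10⁴ N.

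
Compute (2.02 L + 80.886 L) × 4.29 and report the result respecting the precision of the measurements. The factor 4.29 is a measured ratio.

356 L

2.02 L + 80.886 L = 82.906 L; the sum is limited to 2 decimal places (4 s.f.).
Carrying full precision, 82.906 × 4.29 = 355.66674 L; 4.29 has 3 s.f., so the result keeps min(4, 3) = 3 s.f.
Rounded to 3 significant figures: 356 L.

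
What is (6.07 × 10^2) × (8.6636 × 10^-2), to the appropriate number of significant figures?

52.6

(6.07 × 10^2) × (8.6636 × 10^-2) = 52.588052
Multiplication/division keeps the fewest significant figures: 6.07 × 10^2 → 3 s.f., 8.6636 × 10^-2 → 5 s.f.; limit is 3.
Rounded to 3 significant figures: 52.6.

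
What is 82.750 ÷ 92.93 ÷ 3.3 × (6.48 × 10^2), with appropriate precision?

82.750 ÷ 92.93 ÷ 3.3 × (6.48 × 10^2) = 174.853017423…
Multiplication/division keeps the fewest significant figures: 82.750 → 5 s.f., 92.93 → 4 s.f., 3.3 → 2 s.f., 6.48 × 10^2 → 3 s.f.; limit is 2.
Rounded to 2 significant figures: 1.7 × 10^2.

1.7 × 10^2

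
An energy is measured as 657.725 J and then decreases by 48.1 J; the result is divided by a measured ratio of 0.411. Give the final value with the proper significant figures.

657.725 J − 48.1 J = 609.625 J; the difference is limited to 1 decimal place (4 s.f.).
Carrying full precision, 609.625 ÷ 0.411 = 1483.27250608… J; 0.411 has 3 s.f., so the result keeps min(4, 3) = 3 s.f.
Rounded to 3 significant figures: 1.48 × 10^3 J.

1.48 × 10^3 J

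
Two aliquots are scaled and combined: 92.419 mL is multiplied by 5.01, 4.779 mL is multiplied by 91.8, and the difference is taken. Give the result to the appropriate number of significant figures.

92.419 × 5.01 = 463.01919 → 463 mL (3 s.f., last digit at the 10^0 place).
4.779 × 91.8 = 438.7122 → 4.39 × 10^2 mL (3 s.f., last digit at the 10^0 place).
Difference: 24.30699 mL; keep the coarser place, 10^0.
Result: 24 mL.

24 mL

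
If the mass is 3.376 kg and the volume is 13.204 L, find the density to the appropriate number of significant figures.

2.557 × 10^-1 kg/L

density = 3.376 kg ÷ 13.204 L = 0.25568009694… kg/L.
3.376 has 4 significant figures; 13.204 has 5.
Division/multiplication keeps the fewest: 4 significant figures.
Rounded: 2.557 × 10^-1 kg/L.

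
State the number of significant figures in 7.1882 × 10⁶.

5

7.1882 × 10⁶: in scientific notation every digit of the coefficient is significant.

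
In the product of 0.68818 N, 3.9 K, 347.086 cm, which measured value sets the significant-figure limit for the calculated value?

3.9 K

0.68818 N → 5 s.f.; 3.9 K → 2 s.f.; 347.086 cm → 6 s.f.
The fewest is 2 significant figures, from 3.9 K.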